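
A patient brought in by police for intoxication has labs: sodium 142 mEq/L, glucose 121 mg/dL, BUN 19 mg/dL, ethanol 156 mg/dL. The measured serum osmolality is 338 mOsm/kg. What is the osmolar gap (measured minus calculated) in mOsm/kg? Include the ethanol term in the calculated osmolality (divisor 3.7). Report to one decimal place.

-1.7 mOsm/kg

Calculated osmolality = 2·Na + glucose/18 + BUN/2.8 + ethanol/3.7
= 2·142 + 121/18 + 19/2.8 + 156/3.7
= 284 + 6.72 + 6.79 + 42.16
= 339.67 mOsm/kg ≈ 339.7 mOsm/kg
Osmolar gap = measured − calculated = 338 − 339.7 = -1.7 mOsm/kg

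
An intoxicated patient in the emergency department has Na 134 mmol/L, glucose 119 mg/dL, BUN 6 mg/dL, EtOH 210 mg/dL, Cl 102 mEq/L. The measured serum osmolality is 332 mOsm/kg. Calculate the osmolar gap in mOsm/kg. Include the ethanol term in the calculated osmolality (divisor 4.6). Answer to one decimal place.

Calculated osmolality = 2·Na + glucose/18 + BUN/2.8 + ethanol/4.6
= 2·134 + 119/18 + 6/2.8 + 210/4.6
= 268 + 6.61 + 2.14 + 45.65
= 322.4 mOsm/kg ≈ 322.4 mOsm/kg
Osmolar gap = measured − calculated = 332 − 322.4 = 9.6 mOsm/kg

9.6 mOsm/kg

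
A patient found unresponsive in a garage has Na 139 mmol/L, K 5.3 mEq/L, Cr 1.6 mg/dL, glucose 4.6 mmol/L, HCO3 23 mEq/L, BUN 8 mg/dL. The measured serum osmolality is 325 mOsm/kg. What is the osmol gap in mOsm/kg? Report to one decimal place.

Calculated osmolality = 2·Na + glucose + BUN/2.8
= 2·139 + 4.6 + 8/2.8
= 278 + 4.60 + 2.86
= 285.46 mOsm/kg ≈ 285.5 mOsm/kg
Osmolar gap = measured − calculated = 325 − 285.5 = 39.5 mOsm/kg

39.5 mOsm/kg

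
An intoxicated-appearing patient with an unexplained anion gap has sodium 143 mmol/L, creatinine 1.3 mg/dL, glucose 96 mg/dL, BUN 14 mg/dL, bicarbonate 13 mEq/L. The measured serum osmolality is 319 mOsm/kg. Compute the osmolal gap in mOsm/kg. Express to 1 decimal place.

Calculated osmolality = 2·Na + glucose/18 + BUN/2.8
= 2·143 + 96/18 + 14/2.8
= 286 + 5.33 + 5
= 296.33 mOsm/kg ≈ 296.3 mOsm/kg
Osmolar gap = measured − calculated = 319 − 296.3 = 22.7 mOsm/kg

22.7 mOsm/kg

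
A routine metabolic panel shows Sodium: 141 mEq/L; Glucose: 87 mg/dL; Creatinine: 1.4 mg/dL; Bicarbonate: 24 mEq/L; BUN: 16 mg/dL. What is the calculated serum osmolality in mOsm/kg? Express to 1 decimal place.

292.5 mOsm/kg

Calculated osmolality = 2·Na + glucose/18 + BUN/2.8
= 2·141 + 87/18 + 16/2.8
= 282 + 4.83 + 5.71
= 292.54 mOsm/kg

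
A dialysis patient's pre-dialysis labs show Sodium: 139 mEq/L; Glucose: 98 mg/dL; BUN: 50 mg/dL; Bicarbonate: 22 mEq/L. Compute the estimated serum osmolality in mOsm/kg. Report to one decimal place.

301.3 mOsm/kg

Calculated osmolality = 2·Na + glucose/18 + BUN/2.8
= 2·139 + 98/18 + 50/2.8
= 278 + 5.44 + 17.86
= 301.3 mOsm/kg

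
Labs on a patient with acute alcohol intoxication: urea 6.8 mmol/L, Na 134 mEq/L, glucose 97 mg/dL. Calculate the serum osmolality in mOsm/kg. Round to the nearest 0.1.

280.2 mOsm/kg

Calculated osmolality = 2·Na + glucose/18 + urea
= 2·134 + 97/18 + 6.8
= 268 + 5.39 + 6.80
= 280.19 mOsm/kg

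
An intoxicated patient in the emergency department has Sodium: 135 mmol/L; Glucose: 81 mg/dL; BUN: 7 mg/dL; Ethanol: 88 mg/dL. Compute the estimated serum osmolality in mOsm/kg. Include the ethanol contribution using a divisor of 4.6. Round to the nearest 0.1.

Calculated osmolality = 2·Na + glucose/18 + BUN/2.8 + ethanol/4.6
= 2·135 + 81/18 + 7/2.8 + 88/4.6
= 270 + 4.50 + 2.50 + 19.13
= 296.13 mOsm/kg

296.1 mOsm/kg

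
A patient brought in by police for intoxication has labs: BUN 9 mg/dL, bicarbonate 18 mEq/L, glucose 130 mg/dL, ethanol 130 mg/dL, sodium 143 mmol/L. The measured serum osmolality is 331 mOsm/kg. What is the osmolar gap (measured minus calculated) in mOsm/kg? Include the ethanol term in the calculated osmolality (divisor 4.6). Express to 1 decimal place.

Calculated osmolality = 2·Na + glucose/18 + BUN/2.8 + ethanol/4.6
= 2·143 + 130/18 + 9/2.8 + 130/4.6
= 286 + 7.22 + 3.21 + 28.26
= 324.69 mOsm/kg ≈ 324.7 mOsm/kg
Osmolar gap = measured − calculated = 331 − 324.7 = 6.3 mOsm/kg

6.3 mOsm/kg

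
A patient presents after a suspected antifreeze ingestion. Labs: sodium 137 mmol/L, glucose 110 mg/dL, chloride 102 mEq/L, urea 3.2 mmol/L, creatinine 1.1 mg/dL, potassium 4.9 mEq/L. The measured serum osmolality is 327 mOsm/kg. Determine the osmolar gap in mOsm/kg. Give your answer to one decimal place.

43.7 mOsm/kg

Calculated osmolality = 2·Na + glucose/18 + urea
= 2·137 + 110/18 + 3.2
= 274 + 6.11 + 3.20
= 283.31 mOsm/kg ≈ 283.3 mOsm/kg
Osmolar gap = measured − calculated = 327 − 283.3 = 43.7 mOsm/kg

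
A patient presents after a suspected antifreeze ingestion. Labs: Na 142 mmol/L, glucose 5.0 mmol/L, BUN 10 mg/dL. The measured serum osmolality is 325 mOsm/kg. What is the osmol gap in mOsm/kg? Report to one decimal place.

Calculated osmolality = 2·Na + glucose + BUN/2.8
= 2·142 + 5 + 10/2.8
= 284 + 5 + 3.57
= 292.57 mOsm/kg ≈ 292.6 mOsm/kg
Osmolar gap = measured − calculated = 325 − 292.6 = 32.4 mOsm/kg

32.4 mOsm/kg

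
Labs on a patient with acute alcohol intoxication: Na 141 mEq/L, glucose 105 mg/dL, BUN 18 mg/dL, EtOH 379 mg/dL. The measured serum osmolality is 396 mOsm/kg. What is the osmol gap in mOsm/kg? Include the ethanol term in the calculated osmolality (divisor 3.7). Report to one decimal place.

Calculated osmolality = 2·Na + glucose/18 + BUN/2.8 + ethanol/3.7
= 2·141 + 105/18 + 18/2.8 + 379/3.7
= 282 + 5.83 + 6.43 + 102.43
= 396.69 mOsm/kg ≈ 396.7 mOsm/kg
Osmolar gap = measured − calculated = 396 − 396.7 = -0.7 mOsm/kg

-0.7 mOsm/kg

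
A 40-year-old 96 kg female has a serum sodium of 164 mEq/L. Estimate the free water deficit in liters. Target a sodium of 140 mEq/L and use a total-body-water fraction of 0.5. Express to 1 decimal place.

8.2 L

TBW = 0.5 · 96 = 48 L
Free water deficit = TBW · (Na/140 − 1)
= 48 · (164/140 − 1)
= 48 · 0.1714
= 8.23 L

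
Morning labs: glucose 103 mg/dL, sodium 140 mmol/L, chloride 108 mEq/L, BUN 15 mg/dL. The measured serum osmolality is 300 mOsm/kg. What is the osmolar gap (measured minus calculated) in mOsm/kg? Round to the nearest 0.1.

Calculated osmolality = 2·Na + glucose/18 + BUN/2.8
= 2·140 + 103/18 + 15/2.8
= 280 + 5.72 + 5.36
= 291.08 mOsm/kg ≈ 291.1 mOsm/kg
Osmolar gap = measured − calculated = 300 − 291.1 = 8.9 mOsm/kg

8.9 mOsm/kg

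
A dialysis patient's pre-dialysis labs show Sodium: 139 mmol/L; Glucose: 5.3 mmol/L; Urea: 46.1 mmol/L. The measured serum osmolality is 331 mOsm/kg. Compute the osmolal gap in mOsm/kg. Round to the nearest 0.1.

Calculated osmolality = 2·Na + glucose + urea
= 2·139 + 5.3 + 46.1
= 278 + 5.30 + 46.10
= 329.4 mOsm/kg ≈ 329.4 mOsm/kg
Osmolar gap = measured − calculated = 331 − 329.4 = 1.6 mOsm/kg

1.6 mOsm/kg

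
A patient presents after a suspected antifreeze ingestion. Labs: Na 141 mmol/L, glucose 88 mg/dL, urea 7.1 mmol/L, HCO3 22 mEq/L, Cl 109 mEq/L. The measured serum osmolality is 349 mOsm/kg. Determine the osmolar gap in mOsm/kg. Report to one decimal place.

55.0 mOsm/kg

Calculated osmolality = 2·Na + glucose/18 + urea
= 2·141 + 88/18 + 7.1
= 282 + 4.89 + 7.10
= 293.99 mOsm/kg ≈ 294.0 mOsm/kg
Osmolar gap = measured − calculated = 349 − 294.0 = 55.0 mOsm/kg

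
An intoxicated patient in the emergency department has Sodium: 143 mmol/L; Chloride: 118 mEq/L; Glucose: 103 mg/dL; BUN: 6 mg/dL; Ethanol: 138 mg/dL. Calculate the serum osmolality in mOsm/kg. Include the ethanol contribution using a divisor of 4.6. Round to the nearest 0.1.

Calculated osmolality = 2·Na + glucose/18 + BUN/2.8 + ethanol/4.6
= 2·143 + 103/18 + 6/2.8 + 138/4.6
= 286 + 5.72 + 2.14 + 30
= 323.86 mOsm/kg

323.9 mOsm/kg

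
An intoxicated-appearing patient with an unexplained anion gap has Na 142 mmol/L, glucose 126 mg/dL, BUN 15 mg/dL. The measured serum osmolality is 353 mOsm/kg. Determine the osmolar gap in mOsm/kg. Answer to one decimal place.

56.6 mOsm/kg

Calculated osmolality = 2·Na + glucose/18 + BUN/2.8
= 2·142 + 126/18 + 15/2.8
= 284 + 7 + 5.36
= 296.36 mOsm/kg ≈ 296.4 mOsm/kg
Osmolar gap = measured − calculated = 353 − 296.4 = 56.6 mOsm/kg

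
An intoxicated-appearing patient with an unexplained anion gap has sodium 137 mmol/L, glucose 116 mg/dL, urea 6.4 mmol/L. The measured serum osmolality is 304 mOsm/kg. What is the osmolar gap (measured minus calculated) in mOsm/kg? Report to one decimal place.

Calculated osmolality = 2·Na + glucose/18 + urea
= 2·137 + 116/18 + 6.4
= 274 + 6.44 + 6.40
= 286.84 mOsm/kg ≈ 286.8 mOsm/kg
Osmolar gap = measured − calculated = 304 − 286.8 = 17.2 mOsm/kg

17.2 mOsm/kg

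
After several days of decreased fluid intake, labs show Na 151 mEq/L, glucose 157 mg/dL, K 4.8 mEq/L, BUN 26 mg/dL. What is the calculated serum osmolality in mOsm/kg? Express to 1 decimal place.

320.0 mOsm/kg

Calculated osmolality = 2·Na + glucose/18 + BUN/2.8
= 2·151 + 157/18 + 26/2.8
= 302 + 8.72 + 9.29
= 320.01 mOsm/kg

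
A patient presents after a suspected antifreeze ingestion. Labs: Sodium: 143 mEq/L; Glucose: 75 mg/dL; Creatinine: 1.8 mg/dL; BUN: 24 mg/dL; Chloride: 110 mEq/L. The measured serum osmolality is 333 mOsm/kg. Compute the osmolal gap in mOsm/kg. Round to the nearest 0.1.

34.3 mOsm/kg

Calculated osmolality = 2·Na + glucose/18 + BUN/2.8
= 2·143 + 75/18 + 24/2.8
= 286 + 4.17 + 8.57
= 298.74 mOsm/kg ≈ 298.7 mOsm/kg
Osmolar gap = measured − calculated = 333 − 298.7 = 34.3 mOsm/kg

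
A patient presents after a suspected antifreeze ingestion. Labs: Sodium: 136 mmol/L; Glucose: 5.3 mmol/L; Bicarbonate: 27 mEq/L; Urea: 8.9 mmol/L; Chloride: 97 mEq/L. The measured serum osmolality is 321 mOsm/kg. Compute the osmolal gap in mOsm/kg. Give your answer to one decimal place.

34.8 mOsm/kg

Calculated osmolality = 2·Na + glucose + urea
= 2·136 + 5.3 + 8.9
= 272 + 5.30 + 8.90
= 286.2 mOsm/kg ≈ 286.2 mOsm/kg
Osmolar gap = measured − calculated = 321 − 286.2 = 34.8 mOsm/kg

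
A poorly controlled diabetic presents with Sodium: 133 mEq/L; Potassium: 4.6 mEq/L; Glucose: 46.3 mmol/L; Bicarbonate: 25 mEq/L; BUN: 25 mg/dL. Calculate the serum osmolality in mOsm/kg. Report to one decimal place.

321.2 mOsm/kg

Calculated osmolality = 2·Na + glucose + BUN/2.8
= 2·133 + 46.3 + 25/2.8
= 266 + 46.30 + 8.93
= 321.23 mOsm/kg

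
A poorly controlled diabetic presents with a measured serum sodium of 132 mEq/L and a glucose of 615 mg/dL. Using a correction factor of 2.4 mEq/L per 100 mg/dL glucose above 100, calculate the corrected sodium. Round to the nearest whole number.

Corrected Na = measured Na + 2.4 · (glucose − 100)/100
= 132 + 2.4 · (615 − 100)/100
= 132 + 12.4
= 144.4 mEq/L

144 mEq/L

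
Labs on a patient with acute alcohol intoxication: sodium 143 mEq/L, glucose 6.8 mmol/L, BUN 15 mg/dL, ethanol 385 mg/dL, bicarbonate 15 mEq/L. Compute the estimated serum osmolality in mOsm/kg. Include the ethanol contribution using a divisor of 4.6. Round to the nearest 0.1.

381.9 mOsm/kg

Calculated osmolality = 2·Na + glucose + BUN/2.8 + ethanol/4.6
= 2·143 + 6.8 + 15/2.8 + 385/4.6
= 286 + 6.80 + 5.36 + 83.70
= 381.86 mOsm/kg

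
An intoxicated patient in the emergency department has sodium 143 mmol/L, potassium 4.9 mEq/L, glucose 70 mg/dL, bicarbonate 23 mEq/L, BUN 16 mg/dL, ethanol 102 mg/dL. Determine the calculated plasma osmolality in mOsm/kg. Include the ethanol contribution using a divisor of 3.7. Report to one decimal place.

Calculated osmolality = 2·Na + glucose/18 + BUN/2.8 + ethanol/3.7
= 2·143 + 70/18 + 16/2.8 + 102/3.7
= 286 + 3.89 + 5.71 + 27.57
= 323.17 mOsm/kg

323.2 mOsm/kg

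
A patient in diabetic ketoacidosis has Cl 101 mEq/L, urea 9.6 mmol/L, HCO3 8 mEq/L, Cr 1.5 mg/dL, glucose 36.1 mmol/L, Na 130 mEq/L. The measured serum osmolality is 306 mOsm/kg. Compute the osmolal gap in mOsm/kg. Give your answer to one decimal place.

0.3 mOsm/kg

Calculated osmolality = 2·Na + glucose + urea
= 2·130 + 36.1 + 9.6
= 260 + 36.10 + 9.60
= 305.7 mOsm/kg ≈ 305.7 mOsm/kg
Osmolar gap = measured − calculated = 306 − 305.7 = 0.3 mOsm/kg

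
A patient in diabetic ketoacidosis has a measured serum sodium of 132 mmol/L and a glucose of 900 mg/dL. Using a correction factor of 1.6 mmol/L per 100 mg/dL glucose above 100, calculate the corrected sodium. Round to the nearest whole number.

145 mmol/L

Corrected Na = measured Na + 1.6 · (glucose − 100)/100
= 132 + 1.6 · (900 − 100)/100
= 132 + 12.8
= 144.8 mmol/L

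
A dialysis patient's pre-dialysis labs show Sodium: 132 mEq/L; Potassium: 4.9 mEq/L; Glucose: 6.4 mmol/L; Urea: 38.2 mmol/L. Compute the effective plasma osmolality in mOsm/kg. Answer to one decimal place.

270.4 mOsm/kg

Effective osmolality excludes urea (freely permeant across cell membranes):
2·Na + glucose
= 2·132 + 6.4
= 264 + 6.4
= 270.4 mOsm/kg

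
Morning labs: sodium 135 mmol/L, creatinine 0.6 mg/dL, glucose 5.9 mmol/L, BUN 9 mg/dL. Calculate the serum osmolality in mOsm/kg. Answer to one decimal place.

279.1 mOsm/kg

Calculated osmolality = 2·Na + glucose + BUN/2.8
= 2·135 + 5.9 + 9/2.8
= 270 + 5.90 + 3.21
= 279.11 mOsm/kg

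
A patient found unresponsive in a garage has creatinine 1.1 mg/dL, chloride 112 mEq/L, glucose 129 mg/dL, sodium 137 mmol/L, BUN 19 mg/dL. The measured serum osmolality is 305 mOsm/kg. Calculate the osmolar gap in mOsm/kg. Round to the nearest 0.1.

17.0 mOsm/kg

Calculated osmolality = 2·Na + glucose/18 + BUN/2.8
= 2·137 + 129/18 + 19/2.8
= 274 + 7.17 + 6.79
= 287.96 mOsm/kg ≈ 288.0 mOsm/kg
Osmolar gap = measured − calculated = 305 − 288.0 = 17.0 mOsm/kg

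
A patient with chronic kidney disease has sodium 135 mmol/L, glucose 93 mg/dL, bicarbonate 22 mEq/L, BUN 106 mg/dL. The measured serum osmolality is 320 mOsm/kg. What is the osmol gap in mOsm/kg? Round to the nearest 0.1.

Calculated osmolality = 2·Na + glucose/18 + BUN/2.8
= 2·135 + 93/18 + 106/2.8
= 270 + 5.17 + 37.86
= 313.03 mOsm/kg ≈ 313.0 mOsm/kg
Osmolar gap = measured − calculated = 320 − 313.0 = 7.0 mOsm/kg

7.0 mOsm/kg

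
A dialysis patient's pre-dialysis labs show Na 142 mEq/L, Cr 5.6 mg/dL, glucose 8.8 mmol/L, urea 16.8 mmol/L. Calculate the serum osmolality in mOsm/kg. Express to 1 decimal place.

Calculated osmolality = 2·Na + glucose + urea
= 2·142 + 8.8 + 16.8
= 284 + 8.80 + 16.80
= 309.6 mOsm/kg

309.6 mOsm/kg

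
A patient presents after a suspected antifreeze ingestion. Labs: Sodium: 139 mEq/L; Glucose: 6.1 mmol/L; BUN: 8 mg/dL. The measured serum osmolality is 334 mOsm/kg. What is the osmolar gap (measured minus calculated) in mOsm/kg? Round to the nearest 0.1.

Calculated osmolality = 2·Na + glucose + BUN/2.8
= 2·139 + 6.1 + 8/2.8
= 278 + 6.10 + 2.86
= 286.96 mOsm/kg ≈ 287.0 mOsm/kg
Osmolar gap = measured − calculated = 334 − 287.0 = 47.0 mOsm/kg

47.0 mOsm/kg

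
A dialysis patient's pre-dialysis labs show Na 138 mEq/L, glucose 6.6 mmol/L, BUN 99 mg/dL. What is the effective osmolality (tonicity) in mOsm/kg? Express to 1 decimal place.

Effective osmolality excludes urea (freely permeant across cell membranes):
2·Na + glucose
= 2·138 + 6.6
= 276 + 6.6
= 282.6 mOsm/kg

282.6 mOsm/kg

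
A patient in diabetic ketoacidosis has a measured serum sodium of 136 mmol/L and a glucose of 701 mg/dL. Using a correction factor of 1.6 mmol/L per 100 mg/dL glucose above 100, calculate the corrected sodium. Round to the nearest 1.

146 mmol/L

Corrected Na = measured Na + 1.6 · (glucose − 100)/100
= 136 + 1.6 · (701 − 100)/100
= 136 + 9.6
= 145.6 mmol/L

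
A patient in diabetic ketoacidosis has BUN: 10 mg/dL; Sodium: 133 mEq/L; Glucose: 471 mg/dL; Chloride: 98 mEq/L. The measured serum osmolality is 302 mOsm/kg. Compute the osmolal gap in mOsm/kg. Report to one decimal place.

Calculated osmolality = 2·Na + glucose/18 + BUN/2.8
= 2·133 + 471/18 + 10/2.8
= 266 + 26.17 + 3.57
= 295.74 mOsm/kg ≈ 295.7 mOsm/kg
Osmolar gap = measured − calculated = 302 − 295.7 = 6.3 mOsm/kg

6.3 mOsm/kg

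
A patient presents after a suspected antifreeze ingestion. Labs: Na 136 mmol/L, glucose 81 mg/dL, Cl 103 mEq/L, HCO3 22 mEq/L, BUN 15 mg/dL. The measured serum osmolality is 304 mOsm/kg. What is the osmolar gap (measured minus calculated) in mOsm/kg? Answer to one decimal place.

22.1 mOsm/kg

Calculated osmolality = 2·Na + glucose/18 + BUN/2.8
= 2·136 + 81/18 + 15/2.8
= 272 + 4.50 + 5.36
= 281.86 mOsm/kg ≈ 281.9 mOsm/kg
Osmolar gap = measured − calculated = 304 − 281.9 = 22.1 mOsm/kg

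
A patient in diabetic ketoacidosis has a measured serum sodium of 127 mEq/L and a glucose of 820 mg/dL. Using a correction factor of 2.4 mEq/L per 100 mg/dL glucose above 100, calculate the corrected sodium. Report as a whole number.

Corrected Na = measured Na + 2.4 · (glucose − 100)/100
= 127 + 2.4 · (820 − 100)/100
= 127 + 17.3
= 144.3 mEq/L

144 mEq/L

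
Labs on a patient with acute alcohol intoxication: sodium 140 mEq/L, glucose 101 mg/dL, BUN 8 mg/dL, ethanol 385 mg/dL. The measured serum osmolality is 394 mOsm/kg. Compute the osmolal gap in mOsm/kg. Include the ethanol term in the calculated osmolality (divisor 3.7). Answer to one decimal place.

Calculated osmolality = 2·Na + glucose/18 + BUN/2.8 + ethanol/3.7
= 2·140 + 101/18 + 8/2.8 + 385/3.7
= 280 + 5.61 + 2.86 + 104.05
= 392.52 mOsm/kg ≈ 392.5 mOsm/kg
Osmolar gap = measured − calculated = 394 − 392.5 = 1.5 mOsm/kg

1.5 mOsm/kg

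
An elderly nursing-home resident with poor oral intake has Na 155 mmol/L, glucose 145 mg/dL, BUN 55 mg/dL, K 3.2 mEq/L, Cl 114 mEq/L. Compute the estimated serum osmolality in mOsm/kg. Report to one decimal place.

337.7 mOsm/kg

Calculated osmolality = 2·Na + glucose/18 + BUN/2.8
= 2·155 + 145/18 + 55/2.8
= 310 + 8.06 + 19.64
= 337.7 mOsm/kg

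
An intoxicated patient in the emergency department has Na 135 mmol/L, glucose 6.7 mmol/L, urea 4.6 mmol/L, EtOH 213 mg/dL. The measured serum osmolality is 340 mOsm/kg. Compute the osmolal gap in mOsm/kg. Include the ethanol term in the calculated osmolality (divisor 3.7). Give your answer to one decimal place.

Calculated osmolality = 2·Na + glucose + urea + ethanol/3.7
= 2·135 + 6.7 + 4.6 + 213/3.7
= 270 + 6.70 + 4.60 + 57.57
= 338.87 mOsm/kg ≈ 338.9 mOsm/kg
Osmolar gap = measured − calculated = 340 − 338.9 = 1.1 mOsm/kg

1.1 mOsm/kg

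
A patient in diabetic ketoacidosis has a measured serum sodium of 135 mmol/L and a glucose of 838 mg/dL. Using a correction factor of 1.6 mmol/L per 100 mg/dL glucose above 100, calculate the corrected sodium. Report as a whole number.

Corrected Na = measured Na + 1.6 · (glucose − 100)/100
= 135 + 1.6 · (838 − 100)/100
= 135 + 11.8
= 146.8 mmol/L

147 mmol/L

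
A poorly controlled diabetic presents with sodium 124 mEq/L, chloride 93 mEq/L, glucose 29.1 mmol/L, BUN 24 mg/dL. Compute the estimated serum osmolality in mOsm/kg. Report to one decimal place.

285.7 mOsm/kg

Calculated osmolality = 2·Na + glucose + BUN/2.8
= 2·124 + 29.1 + 24/2.8
= 248 + 29.10 + 8.57
= 285.67 mOsm/kg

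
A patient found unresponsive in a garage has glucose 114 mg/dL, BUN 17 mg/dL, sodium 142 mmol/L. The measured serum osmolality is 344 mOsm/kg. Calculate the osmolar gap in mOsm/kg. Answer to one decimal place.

47.6 mOsm/kg

Calculated osmolality = 2·Na + glucose/18 + BUN/2.8
= 2·142 + 114/18 + 17/2.8
= 284 + 6.33 + 6.07
= 296.4 mOsm/kg ≈ 296.4 mOsm/kg
Osmolar gap = measured − calculated = 344 − 296.4 = 47.6 mOsm/kg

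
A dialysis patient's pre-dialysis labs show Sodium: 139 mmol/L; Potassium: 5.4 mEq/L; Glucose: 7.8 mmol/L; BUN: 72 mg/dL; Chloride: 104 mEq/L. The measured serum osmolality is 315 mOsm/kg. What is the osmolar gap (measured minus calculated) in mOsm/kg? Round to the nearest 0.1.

Calculated osmolality = 2·Na + glucose + BUN/2.8
= 2·139 + 7.8 + 72/2.8
= 278 + 7.80 + 25.71
= 311.51 mOsm/kg ≈ 311.5 mOsm/kg
Osmolar gap = measured − calculated = 315 − 311.5 = 3.5 mOsm/kg

3.5 mOsm/kg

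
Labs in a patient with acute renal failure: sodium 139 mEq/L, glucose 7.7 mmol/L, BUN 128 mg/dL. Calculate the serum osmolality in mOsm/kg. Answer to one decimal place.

331.4 mOsm/kg

Calculated osmolality = 2·Na + glucose + BUN/2.8
= 2·139 + 7.7 + 128/2.8
= 278 + 7.70 + 45.71
= 331.41 mOsm/kg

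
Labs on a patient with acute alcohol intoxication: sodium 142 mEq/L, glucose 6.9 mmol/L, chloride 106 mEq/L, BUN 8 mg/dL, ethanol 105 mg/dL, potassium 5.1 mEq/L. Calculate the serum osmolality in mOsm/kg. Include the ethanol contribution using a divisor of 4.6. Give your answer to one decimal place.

Calculated osmolality = 2·Na + glucose + BUN/2.8 + ethanol/4.6
= 2·142 + 6.9 + 8/2.8 + 105/4.6
= 284 + 6.90 + 2.86 + 22.83
= 316.59 mOsm/kg

316.6 mOsm/kg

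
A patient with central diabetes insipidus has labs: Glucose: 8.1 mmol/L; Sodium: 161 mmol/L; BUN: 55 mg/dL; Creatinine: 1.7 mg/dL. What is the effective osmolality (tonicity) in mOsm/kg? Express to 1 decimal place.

Effective osmolality excludes urea (freely permeant across cell membranes):
2·Na + glucose
= 2·161 + 8.1
= 322 + 8.1
= 330.1 mOsm/kg

330.1 mOsm/kg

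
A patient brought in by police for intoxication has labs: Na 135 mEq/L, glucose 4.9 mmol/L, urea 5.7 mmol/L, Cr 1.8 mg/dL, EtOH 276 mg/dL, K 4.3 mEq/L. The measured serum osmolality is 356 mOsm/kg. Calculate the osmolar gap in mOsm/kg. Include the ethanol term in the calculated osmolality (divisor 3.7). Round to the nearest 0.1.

Calculated osmolality = 2·Na + glucose + urea + ethanol/3.7
= 2·135 + 4.9 + 5.7 + 276/3.7
= 270 + 4.90 + 5.70 + 74.59
= 355.19 mOsm/kg ≈ 355.2 mOsm/kg
Osmolar gap = measured − calculated = 356 − 355.2 = 0.8 mOsm/kg

0.8 mOsm/kg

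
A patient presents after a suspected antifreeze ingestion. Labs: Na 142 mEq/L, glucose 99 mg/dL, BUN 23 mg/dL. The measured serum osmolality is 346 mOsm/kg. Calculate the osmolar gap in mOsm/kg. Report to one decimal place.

48.3 mOsm/kg

Calculated osmolality = 2·Na + glucose/18 + BUN/2.8
= 2·142 + 99/18 + 23/2.8
= 284 + 5.50 + 8.21
= 297.71 mOsm/kg ≈ 297.7 mOsm/kg
Osmolar gap = measured − calculated = 346 − 297.7 = 48.3 mOsm/kg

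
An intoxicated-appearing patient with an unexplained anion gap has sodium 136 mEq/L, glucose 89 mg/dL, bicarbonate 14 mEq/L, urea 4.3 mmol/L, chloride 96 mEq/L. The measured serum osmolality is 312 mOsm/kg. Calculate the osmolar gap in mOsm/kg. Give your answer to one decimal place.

Calculated osmolality = 2·Na + glucose/18 + urea
= 2·136 + 89/18 + 4.3
= 272 + 4.94 + 4.30
= 281.24 mOsm/kg ≈ 281.2 mOsm/kg
Osmolar gap = measured − calculated = 312 − 281.2 = 30.8 mOsm/kg

30.8 mOsm/kg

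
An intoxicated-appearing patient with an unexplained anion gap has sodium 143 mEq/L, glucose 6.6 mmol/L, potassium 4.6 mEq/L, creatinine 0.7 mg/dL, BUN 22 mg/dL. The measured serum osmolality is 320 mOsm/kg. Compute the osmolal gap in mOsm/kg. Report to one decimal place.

19.5 mOsm/kg

Calculated osmolality = 2·Na + glucose + BUN/2.8
= 2·143 + 6.6 + 22/2.8
= 286 + 6.60 + 7.86
= 300.46 mOsm/kg ≈ 300.5 mOsm/kg
Osmolar gap = measured − calculated = 320 − 300.5 = 19.5 mOsm/kg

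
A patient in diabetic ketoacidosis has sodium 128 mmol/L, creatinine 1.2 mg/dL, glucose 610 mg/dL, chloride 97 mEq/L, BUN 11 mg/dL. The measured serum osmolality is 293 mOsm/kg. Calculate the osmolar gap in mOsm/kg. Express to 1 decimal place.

-0.8 mOsm/kg

Calculated osmolality = 2·Na + glucose/18 + BUN/2.8
= 2·128 + 610/18 + 11/2.8
= 256 + 33.89 + 3.93
= 293.82 mOsm/kg ≈ 293.8 mOsm/kg
Osmolar gap = measured − calculated = 293 − 293.8 = -0.8 mOsm/kg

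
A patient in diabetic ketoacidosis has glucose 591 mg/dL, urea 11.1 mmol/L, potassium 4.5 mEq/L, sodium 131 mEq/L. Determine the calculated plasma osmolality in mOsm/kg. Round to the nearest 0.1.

305.9 mOsm/kg

Calculated osmolality = 2·Na + glucose/18 + urea
= 2·131 + 591/18 + 11.1
= 262 + 32.83 + 11.10
= 305.93 mOsm/kg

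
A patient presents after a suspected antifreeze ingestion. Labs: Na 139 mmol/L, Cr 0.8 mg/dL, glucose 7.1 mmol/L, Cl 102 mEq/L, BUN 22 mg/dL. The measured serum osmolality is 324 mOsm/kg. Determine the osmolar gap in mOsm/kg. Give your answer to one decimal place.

31.0 mOsm/kg

Calculated osmolality = 2·Na + glucose + BUN/2.8
= 2·139 + 7.1 + 22/2.8
= 278 + 7.10 + 7.86
= 292.96 mOsm/kg ≈ 293.0 mOsm/kg
Osmolar gap = measured − calculated = 324 − 293.0 = 31.0 mOsm/kg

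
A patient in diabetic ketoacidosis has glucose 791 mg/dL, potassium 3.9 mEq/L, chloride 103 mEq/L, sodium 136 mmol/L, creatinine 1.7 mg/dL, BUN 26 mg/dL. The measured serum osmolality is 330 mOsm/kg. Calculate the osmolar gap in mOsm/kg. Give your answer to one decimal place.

4.8 mOsm/kg

Calculated osmolality = 2·Na + glucose/18 + BUN/2.8
= 2·136 + 791/18 + 26/2.8
= 272 + 43.94 + 9.29
= 325.23 mOsm/kg ≈ 325.2 mOsm/kg
Osmolar gap = measured − calculated = 330 − 325.2 = 4.8 mOsm/kg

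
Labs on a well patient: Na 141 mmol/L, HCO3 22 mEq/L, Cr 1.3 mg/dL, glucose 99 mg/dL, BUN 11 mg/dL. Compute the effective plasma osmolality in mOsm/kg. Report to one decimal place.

Effective osmolality excludes urea (freely permeant across cell membranes):
2·Na + glucose/18
= 2·141 + 99/18
= 282 + 5.5
= 287.5 mOsm/kg

287.5 mOsm/kg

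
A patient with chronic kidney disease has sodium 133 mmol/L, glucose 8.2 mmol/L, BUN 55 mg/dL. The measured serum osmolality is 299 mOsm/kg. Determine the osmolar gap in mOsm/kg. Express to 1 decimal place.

5.2 mOsm/kg

Calculated osmolality = 2·Na + glucose + BUN/2.8
= 2·133 + 8.2 + 55/2.8
= 266 + 8.20 + 19.64
= 293.84 mOsm/kg ≈ 293.8 mOsm/kg
Osmolar gap = measured − calculated = 299 − 293.8 = 5.2 mOsm/kg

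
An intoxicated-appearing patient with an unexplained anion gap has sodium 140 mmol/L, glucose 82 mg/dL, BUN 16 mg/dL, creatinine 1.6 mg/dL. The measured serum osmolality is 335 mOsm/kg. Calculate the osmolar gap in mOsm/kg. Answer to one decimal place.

Calculated osmolality = 2·Na + glucose/18 + BUN/2.8
= 2·140 + 82/18 + 16/2.8
= 280 + 4.56 + 5.71
= 290.27 mOsm/kg ≈ 290.3 mOsm/kg
Osmolar gap = measured − calculated = 335 − 290.3 = 44.7 mOsm/kg

44.7 mOsm/kg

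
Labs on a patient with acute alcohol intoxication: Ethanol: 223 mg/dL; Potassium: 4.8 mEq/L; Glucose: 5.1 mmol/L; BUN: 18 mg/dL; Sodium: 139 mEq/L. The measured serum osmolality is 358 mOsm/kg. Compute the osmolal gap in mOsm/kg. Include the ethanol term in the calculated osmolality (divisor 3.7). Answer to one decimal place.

Calculated osmolality = 2·Na + glucose + BUN/2.8 + ethanol/3.7
= 2·139 + 5.1 + 18/2.8 + 223/3.7
= 278 + 5.10 + 6.43 + 60.27
= 349.8 mOsm/kg ≈ 349.8 mOsm/kg
Osmolar gap = measured − calculated = 358 − 349.8 = 8.2 mOsm/kg

8.2 mOsm/kg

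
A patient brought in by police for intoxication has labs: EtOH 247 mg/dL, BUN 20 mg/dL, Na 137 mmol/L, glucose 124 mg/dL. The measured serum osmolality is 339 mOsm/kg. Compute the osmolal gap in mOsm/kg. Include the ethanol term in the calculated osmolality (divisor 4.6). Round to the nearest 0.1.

Calculated osmolality = 2·Na + glucose/18 + BUN/2.8 + ethanol/4.6
= 2·137 + 124/18 + 20/2.8 + 247/4.6
= 274 + 6.89 + 7.14 + 53.70
= 341.73 mOsm/kg ≈ 341.7 mOsm/kg
Osmolar gap = measured − calculated = 339 − 341.7 = -2.7 mOsm/kg

-2.7 mOsm/kg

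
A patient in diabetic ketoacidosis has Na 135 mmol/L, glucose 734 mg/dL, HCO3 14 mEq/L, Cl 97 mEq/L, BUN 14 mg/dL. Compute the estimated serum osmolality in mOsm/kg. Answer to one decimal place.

Calculated osmolality = 2·Na + glucose/18 + BUN/2.8
= 2·135 + 734/18 + 14/2.8
= 270 + 40.78 + 5
= 315.78 mOsm/kg

315.8 mOsm/kg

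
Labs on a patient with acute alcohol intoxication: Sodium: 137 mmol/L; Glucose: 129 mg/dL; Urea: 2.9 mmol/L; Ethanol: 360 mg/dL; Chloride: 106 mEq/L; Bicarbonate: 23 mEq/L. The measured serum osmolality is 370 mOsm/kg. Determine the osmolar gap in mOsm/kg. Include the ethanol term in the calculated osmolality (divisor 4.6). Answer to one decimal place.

7.7 mOsm/kg

Calculated osmolality = 2·Na + glucose/18 + urea + ethanol/4.6
= 2·137 + 129/18 + 2.9 + 360/4.6
= 274 + 7.17 + 2.90 + 78.26
= 362.33 mOsm/kg ≈ 362.3 mOsm/kg
Osmolar gap = measured − calculated = 370 − 362.3 = 7.7 mOsm/kg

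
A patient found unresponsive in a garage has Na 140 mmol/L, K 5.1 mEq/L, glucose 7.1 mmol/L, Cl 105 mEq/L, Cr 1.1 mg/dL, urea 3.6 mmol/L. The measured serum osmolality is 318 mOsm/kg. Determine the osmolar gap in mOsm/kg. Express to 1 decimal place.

27.3 mOsm/kg

Calculated osmolality = 2·Na + glucose + urea
= 2·140 + 7.1 + 3.6
= 280 + 7.10 + 3.60
= 290.7 mOsm/kg ≈ 290.7 mOsm/kg
Osmolar gap = measured − calculated = 318 − 290.7 = 27.3 mOsm/kg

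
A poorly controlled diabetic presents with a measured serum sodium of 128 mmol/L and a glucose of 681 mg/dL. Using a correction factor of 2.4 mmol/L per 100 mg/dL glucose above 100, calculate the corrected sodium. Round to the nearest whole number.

Corrected Na = measured Na + 2.4 · (glucose − 100)/100
= 128 + 2.4 · (681 − 100)/100
= 128 + 13.9
= 141.9 mmol/L

142 mmol/L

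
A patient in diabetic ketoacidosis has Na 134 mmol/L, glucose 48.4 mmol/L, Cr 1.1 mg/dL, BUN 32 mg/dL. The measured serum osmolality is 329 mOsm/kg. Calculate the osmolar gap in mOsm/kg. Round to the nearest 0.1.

Calculated osmolality = 2·Na + glucose + BUN/2.8
= 2·134 + 48.4 + 32/2.8
= 268 + 48.40 + 11.43
= 327.83 mOsm/kg ≈ 327.8 mOsm/kg
Osmolar gap = measured − calculated = 329 − 327.8 = 1.2 mOsm/kg

1.2 mOsm/kg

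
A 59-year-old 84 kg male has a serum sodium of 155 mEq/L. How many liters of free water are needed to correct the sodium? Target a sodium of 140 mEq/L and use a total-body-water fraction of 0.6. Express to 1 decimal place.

5.4 L

TBW = 0.6 · 84 = 50.4 L
Free water deficit = TBW · (Na/140 − 1)
= 50.4 · (155/140 − 1)
= 50.4 · 0.1071
= 5.4 L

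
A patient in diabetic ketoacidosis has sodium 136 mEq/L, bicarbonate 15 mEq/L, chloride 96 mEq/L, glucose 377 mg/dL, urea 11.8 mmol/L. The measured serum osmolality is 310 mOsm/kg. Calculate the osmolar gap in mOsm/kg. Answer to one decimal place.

5.3 mOsm/kg

Calculated osmolality = 2·Na + glucose/18 + urea
= 2·136 + 377/18 + 11.8
= 272 + 20.94 + 11.80
= 304.74 mOsm/kg ≈ 304.7 mOsm/kg
Osmolar gap = measured − calculated = 310 − 304.7 = 5.3 mOsm/kg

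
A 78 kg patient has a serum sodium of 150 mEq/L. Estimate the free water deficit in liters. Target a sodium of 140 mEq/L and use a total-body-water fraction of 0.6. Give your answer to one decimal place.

3.3 L

TBW = 0.6 · 78 = 46.8 L
Free water deficit = TBW · (Na/140 − 1)
= 46.8 · (150/140 − 1)
= 46.8 · 0.0714
= 3.34 L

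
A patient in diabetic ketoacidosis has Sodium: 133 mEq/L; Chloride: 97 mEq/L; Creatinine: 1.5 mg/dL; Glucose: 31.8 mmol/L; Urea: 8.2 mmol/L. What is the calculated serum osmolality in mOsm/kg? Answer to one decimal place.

Calculated osmolality = 2·Na + glucose + urea
= 2·133 + 31.8 + 8.2
= 266 + 31.80 + 8.20
= 306 mOsm/kg

306.0 mOsm/kg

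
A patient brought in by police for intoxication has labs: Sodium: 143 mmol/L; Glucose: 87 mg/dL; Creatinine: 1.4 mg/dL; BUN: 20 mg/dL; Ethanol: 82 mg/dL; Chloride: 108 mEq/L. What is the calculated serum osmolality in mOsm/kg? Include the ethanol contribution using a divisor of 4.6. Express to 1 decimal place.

315.8 mOsm/kg

Calculated osmolality = 2·Na + glucose/18 + BUN/2.8 + ethanol/4.6
= 2·143 + 87/18 + 20/2.8 + 82/4.6
= 286 + 4.83 + 7.14 + 17.83
= 315.8 mOsm/kg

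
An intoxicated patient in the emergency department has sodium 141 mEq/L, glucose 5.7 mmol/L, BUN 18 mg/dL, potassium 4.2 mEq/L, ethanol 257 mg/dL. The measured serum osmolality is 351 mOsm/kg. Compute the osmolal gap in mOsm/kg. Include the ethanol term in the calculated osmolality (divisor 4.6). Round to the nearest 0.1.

1.0 mOsm/kg

Calculated osmolality = 2·Na + glucose + BUN/2.8 + ethanol/4.6
= 2·141 + 5.7 + 18/2.8 + 257/4.6
= 282 + 5.70 + 6.43 + 55.87
= 350 mOsm/kg ≈ 350.0 mOsm/kg
Osmolar gap = measured − calculated = 351 − 350.0 = 1.0 mOsm/kg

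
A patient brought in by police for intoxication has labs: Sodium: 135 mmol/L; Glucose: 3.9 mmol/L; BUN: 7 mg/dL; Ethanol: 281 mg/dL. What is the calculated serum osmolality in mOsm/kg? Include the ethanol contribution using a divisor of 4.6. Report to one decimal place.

337.5 mOsm/kg

Calculated osmolality = 2·Na + glucose + BUN/2.8 + ethanol/4.6
= 2·135 + 3.9 + 7/2.8 + 281/4.6
= 270 + 3.90 + 2.50 + 61.09
= 337.49 mOsm/kg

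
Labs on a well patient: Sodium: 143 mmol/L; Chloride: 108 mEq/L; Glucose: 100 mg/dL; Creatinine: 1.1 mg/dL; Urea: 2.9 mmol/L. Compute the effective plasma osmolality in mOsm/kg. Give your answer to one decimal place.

291.6 mOsm/kg

Effective osmolality excludes urea (freely permeant across cell membranes):
2·Na + glucose/18
= 2·143 + 100/18
= 286 + 5.56
= 291.56 mOsm/kg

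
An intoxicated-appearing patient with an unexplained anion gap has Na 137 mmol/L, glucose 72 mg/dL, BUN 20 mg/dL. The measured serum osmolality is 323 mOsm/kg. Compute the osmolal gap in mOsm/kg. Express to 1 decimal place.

37.9 mOsm/kg

Calculated osmolality = 2·Na + glucose/18 + BUN/2.8
= 2·137 + 72/18 + 20/2.8
= 274 + 4 + 7.14
= 285.14 mOsm/kg ≈ 285.1 mOsm/kg
Osmolar gap = measured − calculated = 323 − 285.1 = 37.9 mOsm/kg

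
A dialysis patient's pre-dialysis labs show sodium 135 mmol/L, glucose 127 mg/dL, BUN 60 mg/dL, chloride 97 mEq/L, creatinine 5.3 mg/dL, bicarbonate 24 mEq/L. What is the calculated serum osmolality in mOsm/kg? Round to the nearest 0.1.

298.5 mOsm/kg

Calculated osmolality = 2·Na + glucose/18 + BUN/2.8
= 2·135 + 127/18 + 60/2.8
= 270 + 7.06 + 21.43
= 298.49 mOsm/kg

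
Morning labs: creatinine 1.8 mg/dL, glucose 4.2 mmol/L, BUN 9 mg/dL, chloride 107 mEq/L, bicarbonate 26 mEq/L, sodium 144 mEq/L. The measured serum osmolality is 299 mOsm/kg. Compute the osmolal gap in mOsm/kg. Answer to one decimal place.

3.6 mOsm/kg

Calculated osmolality = 2·Na + glucose + BUN/2.8
= 2·144 + 4.2 + 9/2.8
= 288 + 4.20 + 3.21
= 295.41 mOsm/kg ≈ 295.4 mOsm/kg
Osmolar gap = measured − calculated = 299 − 295.4 = 3.6 mOsm/kg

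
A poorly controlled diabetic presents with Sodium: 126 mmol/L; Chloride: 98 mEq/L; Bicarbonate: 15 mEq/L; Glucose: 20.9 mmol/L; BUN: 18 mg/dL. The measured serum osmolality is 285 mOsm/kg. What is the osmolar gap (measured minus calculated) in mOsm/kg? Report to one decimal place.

Calculated osmolality = 2·Na + glucose + BUN/2.8
= 2·126 + 20.9 + 18/2.8
= 252 + 20.90 + 6.43
= 279.33 mOsm/kg ≈ 279.3 mOsm/kg
Osmolar gap = measured − calculated = 285 − 279.3 = 5.7 mOsm/kg

5.7 mOsm/kg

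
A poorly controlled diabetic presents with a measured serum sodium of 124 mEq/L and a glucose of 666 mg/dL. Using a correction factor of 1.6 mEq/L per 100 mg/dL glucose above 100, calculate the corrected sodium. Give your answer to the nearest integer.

133 mEq/L

Corrected Na = measured Na + 1.6 · (glucose − 100)/100
= 124 + 1.6 · (666 − 100)/100
= 124 + 9.1
= 133.1 mEq/L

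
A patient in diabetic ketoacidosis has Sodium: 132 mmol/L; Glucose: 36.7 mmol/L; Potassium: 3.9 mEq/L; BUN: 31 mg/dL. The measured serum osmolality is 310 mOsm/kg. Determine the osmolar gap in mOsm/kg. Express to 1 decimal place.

-1.8 mOsm/kg

Calculated osmolality = 2·Na + glucose + BUN/2.8
= 2·132 + 36.7 + 31/2.8
= 264 + 36.70 + 11.07
= 311.77 mOsm/kg ≈ 311.8 mOsm/kg
Osmolar gap = measured − calculated = 310 − 311.8 = -1.8 mOsm/kg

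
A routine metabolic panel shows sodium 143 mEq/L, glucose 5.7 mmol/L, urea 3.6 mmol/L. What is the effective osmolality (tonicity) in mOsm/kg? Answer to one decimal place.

Effective osmolality excludes urea (freely permeant across cell membranes):
2·Na + glucose
= 2·143 + 5.7
= 286 + 5.7
= 291.7 mOsm/kg

291.7 mOsm/kg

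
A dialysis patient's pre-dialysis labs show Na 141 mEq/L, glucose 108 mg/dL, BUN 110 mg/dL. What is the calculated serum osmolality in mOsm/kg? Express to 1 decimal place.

Calculated osmolality = 2·Na + glucose/18 + BUN/2.8
= 2·141 + 108/18 + 110/2.8
= 282 + 6 + 39.29
= 327.29 mOsm/kg

327.3 mOsm/kg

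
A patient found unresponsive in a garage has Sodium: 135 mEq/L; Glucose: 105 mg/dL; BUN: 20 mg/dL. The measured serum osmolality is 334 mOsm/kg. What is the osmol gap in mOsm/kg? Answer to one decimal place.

51.0 mOsm/kg

Calculated osmolality = 2·Na + glucose/18 + BUN/2.8
= 2·135 + 105/18 + 20/2.8
= 270 + 5.83 + 7.14
= 282.97 mOsm/kg ≈ 283.0 mOsm/kg
Osmolar gap = measured − calculated = 334 − 283.0 = 51.0 mOsm/kg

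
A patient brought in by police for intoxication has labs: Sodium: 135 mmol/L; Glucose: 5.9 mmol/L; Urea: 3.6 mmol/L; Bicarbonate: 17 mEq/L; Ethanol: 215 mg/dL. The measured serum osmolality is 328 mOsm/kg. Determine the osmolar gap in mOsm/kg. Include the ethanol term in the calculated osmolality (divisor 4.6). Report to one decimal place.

1.8 mOsm/kg

Calculated osmolality = 2·Na + glucose + urea + ethanol/4.6
= 2·135 + 5.9 + 3.6 + 215/4.6
= 270 + 5.90 + 3.60 + 46.74
= 326.24 mOsm/kg ≈ 326.2 mOsm/kg
Osmolar gap = measured − calculated = 328 − 326.2 = 1.8 mOsm/kg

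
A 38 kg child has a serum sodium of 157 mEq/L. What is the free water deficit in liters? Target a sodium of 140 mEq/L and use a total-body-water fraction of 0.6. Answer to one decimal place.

TBW = 0.6 · 38 = 22.8 L
Free water deficit = TBW · (Na/140 − 1)
= 22.8 · (157/140 − 1)
= 22.8 · 0.1214
= 2.77 L

2.8 L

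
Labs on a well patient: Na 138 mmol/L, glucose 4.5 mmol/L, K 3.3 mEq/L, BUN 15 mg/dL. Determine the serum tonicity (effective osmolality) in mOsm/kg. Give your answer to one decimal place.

Effective osmolality excludes urea (freely permeant across cell membranes):
2·Na + glucose
= 2·138 + 4.5
= 276 + 4.5
= 280.5 mOsm/kg

280.5 mOsm/kg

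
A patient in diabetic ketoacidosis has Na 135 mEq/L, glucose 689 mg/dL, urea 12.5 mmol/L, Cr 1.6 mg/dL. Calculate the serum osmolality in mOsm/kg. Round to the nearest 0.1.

320.8 mOsm/kg

Calculated osmolality = 2·Na + glucose/18 + urea
= 2·135 + 689/18 + 12.5
= 270 + 38.28 + 12.50
= 320.78 mOsm/kg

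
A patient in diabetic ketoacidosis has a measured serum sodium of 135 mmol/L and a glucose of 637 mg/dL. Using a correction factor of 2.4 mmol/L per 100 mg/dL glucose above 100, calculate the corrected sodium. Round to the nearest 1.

Corrected Na = measured Na + 2.4 · (glucose − 100)/100
= 135 + 2.4 · (637 − 100)/100
= 135 + 12.9
= 147.9 mmol/L

148 mmol/L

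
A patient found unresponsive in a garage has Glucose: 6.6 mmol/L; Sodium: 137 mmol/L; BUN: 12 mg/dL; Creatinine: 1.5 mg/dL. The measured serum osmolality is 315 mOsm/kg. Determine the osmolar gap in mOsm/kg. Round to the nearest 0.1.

30.1 mOsm/kg

Calculated osmolality = 2·Na + glucose + BUN/2.8
= 2·137 + 6.6 + 12/2.8
= 274 + 6.60 + 4.29
= 284.89 mOsm/kg ≈ 284.9 mOsm/kg
Osmolar gap = measured − calculated = 315 − 284.9 = 30.1 mOsm/kg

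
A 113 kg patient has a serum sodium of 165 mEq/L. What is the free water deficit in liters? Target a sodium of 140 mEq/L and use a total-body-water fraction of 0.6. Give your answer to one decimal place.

12.1 L

TBW = 0.6 · 113 = 67.8 L
Free water deficit = TBW · (Na/140 − 1)
= 67.8 · (165/140 − 1)
= 67.8 · 0.1786
= 12.11 L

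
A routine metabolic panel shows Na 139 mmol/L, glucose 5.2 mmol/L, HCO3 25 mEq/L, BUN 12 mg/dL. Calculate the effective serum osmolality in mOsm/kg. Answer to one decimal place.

283.2 mOsm/kg

Effective osmolality excludes urea (freely permeant across cell membranes):
2·Na + glucose
= 2·139 + 5.2
= 278 + 5.2
= 283.2 mOsm/kg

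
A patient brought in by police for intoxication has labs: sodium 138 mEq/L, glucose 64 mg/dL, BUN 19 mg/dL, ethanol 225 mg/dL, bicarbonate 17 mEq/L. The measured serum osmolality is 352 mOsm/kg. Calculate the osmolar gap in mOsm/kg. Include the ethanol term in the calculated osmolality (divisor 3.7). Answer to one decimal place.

4.8 mOsm/kg

Calculated osmolality = 2·Na + glucose/18 + BUN/2.8 + ethanol/3.7
= 2·138 + 64/18 + 19/2.8 + 225/3.7
= 276 + 3.56 + 6.79 + 60.81
= 347.16 mOsm/kg ≈ 347.2 mOsm/kg
Osmolar gap = measured − calculated = 352 − 347.2 = 4.8 mOsm/kg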